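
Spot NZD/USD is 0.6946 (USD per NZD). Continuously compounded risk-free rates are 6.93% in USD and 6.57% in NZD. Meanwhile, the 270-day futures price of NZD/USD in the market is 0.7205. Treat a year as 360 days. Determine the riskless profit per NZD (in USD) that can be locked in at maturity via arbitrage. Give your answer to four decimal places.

Fair futures: F* = S·e^(carry·T), with carry = (r_USD − r_NZD) = 0.0693 − 0.0657 = 0.0036
F* = 0.6946 · e^(0.0036 × 270/360) = 0.6946 · e^0.002700 = 0.6946 × 1.002704 = 0.6965
Market 0.7205 > fair 0.6965: forward overpriced → cash-and-carry (buy spot, short the forward).
At maturity, profit = |F_mkt − F*| = |0.7205 − 0.6965| = 0.0240 per NZD (in USD)

0.0240 per NZD (in USD)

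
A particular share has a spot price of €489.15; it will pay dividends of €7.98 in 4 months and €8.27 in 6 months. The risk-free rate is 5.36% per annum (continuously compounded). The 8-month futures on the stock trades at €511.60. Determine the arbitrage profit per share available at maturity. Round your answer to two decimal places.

€21.12 per share

PV(dividends) I = 7.98·e^(−0.0536·4/12) + 8.27·e^(−0.0536·6/12) = 15.8900
Fair futures F* = (S − I)·e^(rT) = (489.15 − 15.8900)·e^0.035733 = 473.2600 × 1.036379 = 490.4767
Market €511.60 > fair 490.4767: forward overpriced → cash-and-carry (borrow at r, buy the stock and collect the dividends, short the forward).
Profit at T = |F_mkt − F*| = |511.60 − 490.4767| = €21.12 per share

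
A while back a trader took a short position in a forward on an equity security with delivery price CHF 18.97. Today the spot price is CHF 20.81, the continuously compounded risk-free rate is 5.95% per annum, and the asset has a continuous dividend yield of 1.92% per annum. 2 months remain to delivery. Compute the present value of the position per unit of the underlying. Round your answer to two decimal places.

-CHF 1.96

Current fair forward for the remaining 2 months: F = S·e^((r − q)·T), (r − q) = 0.0595 − 0.0192 = 0.0403
F = 20.81 · e^(0.0403 × 2/12) = 20.81 × 1.006739 = 20.9502
Value of long forward = (F − K)·e^(−rT) = (20.9502 − 18.97) · e^(−0.0595·2/12)
= 1.9802 × 0.990132 = 1.96
Short position value = −(long value) = -CHF 1.96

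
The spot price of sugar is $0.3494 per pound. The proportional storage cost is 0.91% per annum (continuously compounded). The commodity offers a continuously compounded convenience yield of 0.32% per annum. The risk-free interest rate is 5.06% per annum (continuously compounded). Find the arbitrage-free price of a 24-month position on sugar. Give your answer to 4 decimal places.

Net carry = r + u − y = 0.0506 + 0.0091 − 0.0032 = 0.0565
F = S·e^((r+u−y)T) = 0.3494 · e^(0.0565 × 24/12) = 0.3494 · e^0.113000
= 0.3494 × 1.119632 = $0.3912 per pound

$0.3912 per pound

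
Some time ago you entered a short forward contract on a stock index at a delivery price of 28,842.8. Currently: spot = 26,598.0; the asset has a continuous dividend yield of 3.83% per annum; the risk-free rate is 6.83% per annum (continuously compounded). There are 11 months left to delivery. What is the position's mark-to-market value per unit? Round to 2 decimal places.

1411.98

Current fair forward for the remaining 11 months: F = S·e^((r − q)·T), (r − q) = 0.0683 − 0.0383 = 0.0300
F = 26598.0 · e^(0.0300 × 11/12) = 26598.0 × 1.02788162 = 27339.5953
Value of long forward = (F − K)·e^(−rT) = (27339.5953 − 28842.8) · e^(−0.0683·11/12)
= -1503.2047 × 0.93931130 = -1411.98
Short position value = −(long value) = 1411.98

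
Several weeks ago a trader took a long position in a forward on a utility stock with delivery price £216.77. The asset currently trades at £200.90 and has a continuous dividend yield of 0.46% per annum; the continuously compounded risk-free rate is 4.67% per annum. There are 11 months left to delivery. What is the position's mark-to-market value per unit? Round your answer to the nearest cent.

Current fair forward for the remaining 11 months: F = S·e^((r − q)·T), (r − q) = 0.0467 − 0.0046 = 0.0421
F = 200.90 · e^(0.0421 × 11/12) = 200.90 × 1.039346 = 208.8046
Value of long forward = (F − K)·e^(−rT) = (208.8046 − 216.77) · e^(−0.0467·11/12)
= -7.9654 × 0.958095 = -7.63

-£7.63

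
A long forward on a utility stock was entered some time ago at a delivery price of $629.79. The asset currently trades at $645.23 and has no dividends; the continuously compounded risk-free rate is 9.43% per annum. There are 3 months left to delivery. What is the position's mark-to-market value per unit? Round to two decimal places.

Current fair forward for the remaining 3 months: F = S·e^(r·T), r = 0.0943
F = 645.23 · e^(0.0943 × 3/12) = 645.23 × 1.023855 = 660.6220
Value of long forward = (F − K)·e^(−rT) = (660.6220 − 629.79) · e^(−0.0943·3/12)
= 30.8320 × 0.976701 = 30.11

$30.11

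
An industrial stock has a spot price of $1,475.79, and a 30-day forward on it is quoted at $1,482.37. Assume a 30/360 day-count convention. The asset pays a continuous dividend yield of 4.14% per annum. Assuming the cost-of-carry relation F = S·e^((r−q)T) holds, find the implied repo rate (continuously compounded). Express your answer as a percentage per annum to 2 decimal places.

From F = S·e^((r−q)T): (r − q) = ln(F/S)/T
ln(1482.37/1475.79) = ln(1.004459) = 0.004449
(r − q) = 0.004449 / (30/360) = 0.053388
r = ln(F/S)/T + q = 0.053388 + 0.0414 = 0.094788
r = 9.48%

9.48%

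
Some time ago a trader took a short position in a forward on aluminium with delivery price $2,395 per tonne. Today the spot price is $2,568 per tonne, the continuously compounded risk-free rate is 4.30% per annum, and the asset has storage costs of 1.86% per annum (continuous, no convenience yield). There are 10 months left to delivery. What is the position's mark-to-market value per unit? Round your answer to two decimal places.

Current fair forward for the remaining 10 months: F = S·e^((r + u)·T), (r + u) = 0.0430 + 0.0186 = 0.0616
F = 2568 · e^(0.0616 × 10/12) = 2568 × 1.05267373 = 2703.2661
Value of long forward = (F − K)·e^(−rT) = (2703.2661 − 2395) · e^(−0.0430·10/12)
= 308.2661 × 0.96480108 = 297.42
Short position value = −(long value) = -$297.42

-$297.42 per tonne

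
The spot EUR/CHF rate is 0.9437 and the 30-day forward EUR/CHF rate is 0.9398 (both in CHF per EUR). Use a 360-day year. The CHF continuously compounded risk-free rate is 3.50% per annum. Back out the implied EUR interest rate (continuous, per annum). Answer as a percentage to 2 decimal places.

8.47%

F = S·e^((r_CHF − r_EUR)T) ⇒ r_EUR = r_CHF − ln(F/S)/T
ln(0.9398/0.9437) = -0.004141; /(30/360) = -0.049692
r_EUR = 0.0350 + 0.049692 = 0.084692
r_EUR = 8.47%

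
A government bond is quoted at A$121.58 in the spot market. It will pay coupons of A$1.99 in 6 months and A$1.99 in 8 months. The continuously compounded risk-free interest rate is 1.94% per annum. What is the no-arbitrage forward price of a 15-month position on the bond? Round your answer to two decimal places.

A$120.53

PV(coupons) I = 1.99·e^(−0.0194·6/12) + 1.99·e^(−0.0194·8/12)
I = 1.9708 + 1.9644 = 3.9352
F = (S − I)·e^(rT) = (121.58 − 3.9352) · e^(0.0194·15/12)
= 117.6448 · e^0.024250 = 117.6448 × 1.024546 = A$120.53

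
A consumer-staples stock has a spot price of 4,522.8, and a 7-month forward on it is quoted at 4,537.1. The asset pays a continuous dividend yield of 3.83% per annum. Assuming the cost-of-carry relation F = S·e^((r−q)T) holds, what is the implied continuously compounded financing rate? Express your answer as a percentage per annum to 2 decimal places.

From F = S·e^((r−q)T): (r − q) = ln(F/S)/T
ln(4537.1/4522.8) = ln(1.003162) = 0.003157
(r − q) = 0.003157 / (7/12) = 0.005412
r = ln(F/S)/T + q = 0.005412 + 0.0383 = 0.043712
r = 4.37%

4.37%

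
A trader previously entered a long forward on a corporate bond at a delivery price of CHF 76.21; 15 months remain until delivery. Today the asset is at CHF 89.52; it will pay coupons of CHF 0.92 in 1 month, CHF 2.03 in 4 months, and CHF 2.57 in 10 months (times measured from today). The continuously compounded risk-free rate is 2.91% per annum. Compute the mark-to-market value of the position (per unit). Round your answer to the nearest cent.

CHF 10.60

PV(remaining coupons) I = 0.92·e^(−0.0291·1/12) + 2.03·e^(−0.0291·4/12) + 2.57·e^(−0.0291·10/12) = 5.4366
Current forward F = (S − I)·e^(rT) = (89.52 − 5.4366)·e^(0.0291·15/12) = 84.0834 × 1.037045 = 87.1983
Value (long) = (F − K)·e^(−rT) = (87.1983 − 76.21) × 0.964279 = 10.5958
Value = CHF 10.60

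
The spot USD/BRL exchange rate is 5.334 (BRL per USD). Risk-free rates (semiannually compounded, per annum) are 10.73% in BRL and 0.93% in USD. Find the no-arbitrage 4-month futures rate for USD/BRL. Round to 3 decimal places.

5.506

By covered interest parity, F = S · (1+r_BRL/2)^(2T) / (1+r_USD/2)^(2T)
= 5.334 × 1.035454 / 1.003098 = 5.334 × 1.032256
F = 5.506 BRL per USD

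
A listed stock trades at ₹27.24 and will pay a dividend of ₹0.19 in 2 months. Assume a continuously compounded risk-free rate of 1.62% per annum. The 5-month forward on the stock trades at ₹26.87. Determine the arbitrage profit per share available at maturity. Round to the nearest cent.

₹0.36 per share

PV(dividends) I = 0.19·e^(−0.0162·2/12) = 0.1895
Fair forward F* = (S − I)·e^(rT) = (27.24 − 0.1895)·e^0.006750 = 27.0505 × 1.006773 = 27.2337
Market ₹26.87 < fair 27.2337: forward underpriced → reverse cash-and-carry (short the stock, invest proceeds at r, pay the dividends, go long the forward).
Profit at T = |F_mkt − F*| = |26.87 − 27.2337| = ₹0.36 per share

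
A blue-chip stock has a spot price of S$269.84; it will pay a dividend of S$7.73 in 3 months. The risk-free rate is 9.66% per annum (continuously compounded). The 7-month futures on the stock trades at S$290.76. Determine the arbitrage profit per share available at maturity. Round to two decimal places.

S$13.26 per share

PV(dividends) I = 7.73·e^(−0.0966·3/12) = 7.5456
Fair futures F* = (S − I)·e^(rT) = (269.84 − 7.5456)·e^0.056350 = 262.2944 × 1.057968 = 277.4991
Market S$290.76 > fair 277.4991: forward overpriced → cash-and-carry (borrow at r, buy the stock and collect the dividends, short the forward).
Profit at T = |F_mkt − F*| = |290.76 − 277.4991| = S$13.26 per share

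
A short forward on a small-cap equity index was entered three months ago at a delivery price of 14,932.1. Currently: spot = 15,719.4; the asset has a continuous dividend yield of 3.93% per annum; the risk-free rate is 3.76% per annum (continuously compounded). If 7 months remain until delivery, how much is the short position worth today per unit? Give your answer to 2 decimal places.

-754.98

Current fair forward for the remaining 7 months: F = S·e^((r − q)·T), (r − q) = 0.0376 − 0.0393 = -0.0017
F = 15719.4 · e^(-0.0017 × 7/12) = 15719.4 × 0.99900882 = 15703.8192
Value of long forward = (F − K)·e^(−rT) = (15703.8192 − 14932.1) · e^(−0.0376·7/12)
= 771.7192 × 0.97830545 = 754.98
Short position value = −(long value) = -754.98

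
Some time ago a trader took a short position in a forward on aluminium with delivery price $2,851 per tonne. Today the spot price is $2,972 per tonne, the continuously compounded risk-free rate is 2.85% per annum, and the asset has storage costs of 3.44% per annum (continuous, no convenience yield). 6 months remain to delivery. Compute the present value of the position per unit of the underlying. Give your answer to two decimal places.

-$212.90 per tonne

Current fair forward for the remaining 6 months: F = S·e^((r + u)·T), (r + u) = 0.0285 + 0.0344 = 0.0629
F = 2972 · e^(0.0629 × 6/12) = 2972 × 1.03194978 = 3066.9547
Value of long forward = (F − K)·e^(−rT) = (3066.9547 − 2851) · e^(−0.0285·6/12)
= 215.9547 × 0.98585105 = 212.90
Short position value = −(long value) = -$212.90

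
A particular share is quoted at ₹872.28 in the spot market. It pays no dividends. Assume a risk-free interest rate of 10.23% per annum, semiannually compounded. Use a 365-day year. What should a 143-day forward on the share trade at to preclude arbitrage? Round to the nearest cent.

₹907.05

F = S · (1+r/2)^(2T)
= 872.28 × 1.039862
F = ₹907.05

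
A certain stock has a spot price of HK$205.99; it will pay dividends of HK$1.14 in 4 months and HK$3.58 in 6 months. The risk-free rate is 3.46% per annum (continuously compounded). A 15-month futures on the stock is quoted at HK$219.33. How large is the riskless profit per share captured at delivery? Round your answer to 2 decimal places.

HK$9.09 per share

PV(dividends) I = 1.14·e^(−0.0346·4/12) + 3.58·e^(−0.0346·6/12) = 4.6455
Fair futures F* = (S − I)·e^(rT) = (205.99 − 4.6455)·e^0.043250 = 201.3445 × 1.044199 = 210.2437
Market HK$219.33 > fair 210.2437: forward overpriced → cash-and-carry (borrow at r, buy the stock and collect the dividends, short the forward).
Profit at T = |F_mkt − F*| = |219.33 − 210.2437| = HK$9.09 per share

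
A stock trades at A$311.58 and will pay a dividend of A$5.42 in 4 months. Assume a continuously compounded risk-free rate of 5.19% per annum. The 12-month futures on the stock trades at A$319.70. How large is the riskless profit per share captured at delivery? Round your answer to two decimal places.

A$2.87 per share

PV(dividends) I = 5.42·e^(−0.0519·4/12) = 5.3270
Fair futures F* = (S − I)·e^(rT) = (311.58 − 5.3270)·e^0.051900 = 306.2530 × 1.053270 = 322.5671
Market A$319.70 < fair 322.5671: forward underpriced → reverse cash-and-carry (short the stock, invest proceeds at r, pay the dividends, go long the forward).
Profit at T = |F_mkt − F*| = |319.70 − 322.5671| = A$2.87 per share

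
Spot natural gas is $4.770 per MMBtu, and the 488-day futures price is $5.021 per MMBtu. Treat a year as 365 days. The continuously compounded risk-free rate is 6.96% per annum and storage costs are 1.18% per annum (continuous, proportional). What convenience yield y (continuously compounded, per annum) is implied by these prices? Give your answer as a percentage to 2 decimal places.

4.30%

F = S·e^((r+u−y)T) ⇒ (r+u−y) = ln(F/S)/T
ln(5.021/4.770) = 0.051283; /T ⇒ 0.038357
y = r + u − ln(F/S)/T = 0.0696 + 0.0118 − 0.038357 = 0.043043
y = 4.30%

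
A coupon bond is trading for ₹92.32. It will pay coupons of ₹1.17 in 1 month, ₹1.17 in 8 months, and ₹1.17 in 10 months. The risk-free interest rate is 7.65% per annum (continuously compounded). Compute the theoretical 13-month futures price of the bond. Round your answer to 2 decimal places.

₹96.63

PV(coupons) I = 1.17·e^(−0.0765·1/12) + 1.17·e^(−0.0765·8/12) + 1.17·e^(−0.0765·10/12)
I = 1.1626 + 1.1118 + 1.0977 = 3.3721
F = (S − I)·e^(rT) = (92.32 − 3.3721) · e^(0.0765·13/12)
= 88.9479 · e^0.082875 = 88.9479 × 1.086406 = ₹96.63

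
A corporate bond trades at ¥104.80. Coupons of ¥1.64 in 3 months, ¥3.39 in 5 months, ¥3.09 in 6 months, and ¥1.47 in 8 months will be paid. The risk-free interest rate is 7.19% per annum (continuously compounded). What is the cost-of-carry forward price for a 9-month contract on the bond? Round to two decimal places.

PV(coupons) I = 1.64·e^(−0.0719·3/12) + 3.39·e^(−0.0719·5/12) + 3.09·e^(−0.0719·6/12) + 1.47·e^(−0.0719·8/12)
I = 1.6108 + 3.2899 + 2.9809 + 1.4012 = 9.2828
F = (S − I)·e^(rT) = (104.80 − 9.2828) · e^(0.0719·9/12)
= 95.5172 · e^0.053925 = 95.5172 × 1.055405 = ¥100.81

¥100.81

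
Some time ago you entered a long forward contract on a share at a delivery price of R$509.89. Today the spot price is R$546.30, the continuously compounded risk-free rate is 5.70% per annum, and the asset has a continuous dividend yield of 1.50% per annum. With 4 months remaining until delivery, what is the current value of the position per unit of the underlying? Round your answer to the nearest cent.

R$43.28

Current fair forward for the remaining 4 months: F = S·e^((r − q)·T), (r − q) = 0.0570 − 0.0150 = 0.0420
F = 546.30 · e^(0.0420 × 4/12) = 546.30 × 1.014098 = 554.0017
Value of long forward = (F − K)·e^(−rT) = (554.0017 − 509.89) · e^(−0.0570·4/12)
= 44.1117 × 0.981179 = 43.28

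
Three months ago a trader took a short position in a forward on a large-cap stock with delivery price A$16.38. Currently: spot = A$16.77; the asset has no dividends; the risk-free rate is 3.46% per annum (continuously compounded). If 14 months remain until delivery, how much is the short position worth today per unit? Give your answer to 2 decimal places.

-A$1.04

Current fair forward for the remaining 14 months: F = S·e^(r·T), r = 0.0346
F = 16.77 · e^(0.0346 × 14/12) = 16.77 × 1.041192 = 17.4608
Value of long forward = (F − K)·e^(−rT) = (17.4608 − 16.38) · e^(−0.0346·14/12)
= 1.0808 × 0.960437 = 1.04
Short position value = −(long value) = -A$1.04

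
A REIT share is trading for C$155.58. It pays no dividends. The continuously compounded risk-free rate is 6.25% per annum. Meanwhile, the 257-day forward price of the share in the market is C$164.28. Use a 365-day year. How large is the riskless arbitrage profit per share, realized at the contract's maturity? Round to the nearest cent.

Fair forward: F* = S·e^(carry·T), with carry = r = 0.0625
F* = 155.58 · e^(0.0625 × 257/365) = 155.58 · e^0.044007 = 155.58 × 1.044990 = C$162.5795
Market C$164.28 > fair C$162.5795: forward overpriced → cash-and-carry (buy spot, short the forward).
At maturity, profit = |F_mkt − F*| = |164.28 − 162.5795| = C$1.70 per share

C$1.70 per share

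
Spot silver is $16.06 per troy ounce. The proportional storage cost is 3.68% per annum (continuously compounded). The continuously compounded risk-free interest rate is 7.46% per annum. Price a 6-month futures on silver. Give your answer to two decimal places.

$16.98 per troy ounce

Net carry = r + u − y = 0.0746 + 0.0368 − 0.0000 = 0.1114
F = S·e^((r+u−y)T) = 16.06 · e^(0.1114 × 6/12) = 16.06 · e^0.055700
= 16.06 × 1.057280 = $16.98 per troy ounce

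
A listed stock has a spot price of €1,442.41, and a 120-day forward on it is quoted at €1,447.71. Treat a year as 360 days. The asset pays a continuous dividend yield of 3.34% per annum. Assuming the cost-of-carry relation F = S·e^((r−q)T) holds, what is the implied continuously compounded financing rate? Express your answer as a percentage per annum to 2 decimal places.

From F = S·e^((r−q)T): (r − q) = ln(F/S)/T
ln(1447.71/1442.41) = ln(1.003674) = 0.003667
(r − q) = 0.003667 / (120/360) = 0.011001
r = ln(F/S)/T + q = 0.011001 + 0.0334 = 0.044401
r = 4.44%

4.44%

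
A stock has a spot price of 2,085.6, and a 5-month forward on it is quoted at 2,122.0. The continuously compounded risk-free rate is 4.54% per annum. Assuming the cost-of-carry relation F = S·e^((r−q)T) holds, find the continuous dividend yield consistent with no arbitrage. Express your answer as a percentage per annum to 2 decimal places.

0.39%

From F = S·e^((r−q)T): (r − q) = ln(F/S)/T
ln(2122.0/2085.6) = ln(1.017453) = 0.017302
(r − q) = 0.017302 / (5/12) = 0.041525
q = r − ln(F/S)/T = 0.0454 − 0.041525 = 0.003875
q = 0.39%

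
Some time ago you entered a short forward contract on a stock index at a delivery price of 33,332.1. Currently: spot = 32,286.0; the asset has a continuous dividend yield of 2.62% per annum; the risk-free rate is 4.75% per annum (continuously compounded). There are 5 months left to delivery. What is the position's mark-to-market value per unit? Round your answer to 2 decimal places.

743.43

Current fair forward for the remaining 5 months: F = S·e^((r − q)·T), (r − q) = 0.0475 − 0.0262 = 0.0213
F = 32286.0 · e^(0.0213 × 5/12) = 32286.0 × 1.00891450 = 32573.8135
Value of long forward = (F − K)·e^(−rT) = (32573.8135 − 33332.1) · e^(−0.0475·5/12)
= -758.2865 × 0.98040290 = -743.43
Short position value = −(long value) = 743.43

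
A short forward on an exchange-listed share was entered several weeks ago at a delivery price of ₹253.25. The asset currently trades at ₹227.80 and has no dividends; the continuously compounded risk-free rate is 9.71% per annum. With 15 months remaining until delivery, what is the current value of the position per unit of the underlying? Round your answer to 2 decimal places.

-₹3.50

Current fair forward for the remaining 15 months: F = S·e^(r·T), r = 0.0971
F = 227.80 · e^(0.0971 × 15/12) = 227.80 × 1.129048 = 257.1971
Value of long forward = (F − K)·e^(−rT) = (257.1971 − 253.25) · e^(−0.0971·15/12)
= 3.9471 × 0.885702 = 3.50
Short position value = −(long value) = -₹3.50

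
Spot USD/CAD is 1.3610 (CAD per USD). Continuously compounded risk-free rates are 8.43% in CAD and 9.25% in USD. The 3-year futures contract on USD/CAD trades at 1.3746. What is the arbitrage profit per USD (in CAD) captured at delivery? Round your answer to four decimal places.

Fair futures: F* = S·e^(carry·T), with carry = (r_CAD − r_USD) = 0.0843 − 0.0925 = -0.0082
F* = 1.3610 · e^(-0.0082 × 3) = 1.3610 · e^-0.024600 = 1.3610 × 0.975700 = 1.3279
Market 1.3746 > fair 1.3279: forward overpriced → cash-and-carry (buy spot, short the forward).
At maturity, profit = |F_mkt − F*| = |1.3746 − 1.3279| = 0.0467 per USD (in CAD)

0.0467 per USD (in CAD)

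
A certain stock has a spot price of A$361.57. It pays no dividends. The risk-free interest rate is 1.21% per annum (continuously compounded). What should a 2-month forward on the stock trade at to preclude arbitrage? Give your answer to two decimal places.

F = S·e^(rT) = 361.57 · e^(0.0121 × 2/12)
= 361.57 · e^0.002017 = 361.57 × 1.002019
F = A$362.30

A$362.30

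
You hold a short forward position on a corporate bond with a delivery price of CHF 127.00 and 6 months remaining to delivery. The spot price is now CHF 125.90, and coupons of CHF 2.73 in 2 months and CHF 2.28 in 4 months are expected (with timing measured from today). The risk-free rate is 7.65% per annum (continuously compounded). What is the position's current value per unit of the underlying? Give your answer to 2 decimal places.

CHF 1.25

PV(remaining coupons) I = 2.73·e^(−0.0765·2/12) + 2.28·e^(−0.0765·4/12) = 4.9180
Current forward F = (S − I)·e^(rT) = (125.90 − 4.9180)·e^(0.0765·6/12) = 120.9820 × 1.038991 = 125.6992
Value (long) = (F − K)·e^(−rT) = (125.6992 − 127.00) × 0.962472 = -1.2520
Short position value = −(long value) = CHF 1.25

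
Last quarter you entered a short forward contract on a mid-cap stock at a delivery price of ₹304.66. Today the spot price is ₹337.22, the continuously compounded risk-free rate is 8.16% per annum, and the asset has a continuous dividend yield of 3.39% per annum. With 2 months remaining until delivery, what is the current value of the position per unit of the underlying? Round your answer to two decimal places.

Current fair forward for the remaining 2 months: F = S·e^((r − q)·T), (r − q) = 0.0816 − 0.0339 = 0.0477
F = 337.22 · e^(0.0477 × 2/12) = 337.22 × 1.007982 = 339.9117
Value of long forward = (F − K)·e^(−rT) = (339.9117 − 304.66) · e^(−0.0816·2/12)
= 35.2517 × 0.986492 = 34.78
Short position value = −(long value) = -₹34.78

-₹34.78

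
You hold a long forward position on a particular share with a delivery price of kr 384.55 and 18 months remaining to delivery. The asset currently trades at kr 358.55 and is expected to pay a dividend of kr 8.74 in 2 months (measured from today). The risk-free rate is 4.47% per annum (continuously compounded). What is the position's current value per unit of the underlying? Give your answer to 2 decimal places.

-kr 9.74

PV(remaining dividends) I = 8.74·e^(−0.0447·2/12) = 8.6751
Current forward F = (S − I)·e^(rT) = (358.55 − 8.6751)·e^(0.0447·18/12) = 349.8749 × 1.069349 = 374.1384
Value (long) = (F − K)·e^(−rT) = (374.1384 − 384.55) × 0.935148 = -9.7364
Value = -kr 9.74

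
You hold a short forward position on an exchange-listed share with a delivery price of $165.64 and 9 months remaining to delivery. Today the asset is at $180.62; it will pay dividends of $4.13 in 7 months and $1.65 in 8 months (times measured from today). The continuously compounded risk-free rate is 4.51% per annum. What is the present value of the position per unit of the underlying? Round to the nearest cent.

-$14.87

PV(remaining dividends) I = 4.13·e^(−0.0451·7/12) + 1.65·e^(−0.0451·8/12) = 5.6239
Current forward F = (S − I)·e^(rT) = (180.62 − 5.6239)·e^(0.0451·9/12) = 174.9961 × 1.034404 = 181.0167
Value (long) = (F − K)·e^(−rT) = (181.0167 − 165.64) × 0.966741 = 14.8653
Short position value = −(long value) = -$14.87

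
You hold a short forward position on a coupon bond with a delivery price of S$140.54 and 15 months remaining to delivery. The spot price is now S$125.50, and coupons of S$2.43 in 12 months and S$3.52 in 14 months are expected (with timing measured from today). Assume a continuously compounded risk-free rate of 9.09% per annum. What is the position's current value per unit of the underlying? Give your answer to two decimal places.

S$5.33

PV(remaining coupons) I = 2.43·e^(−0.0909·12/12) + 3.52·e^(−0.0909·14/12) = 5.3847
Current forward F = (S − I)·e^(rT) = (125.50 − 5.3847)·e^(0.0909·15/12) = 120.1153 × 1.120332 = 134.5690
Value (long) = (F − K)·e^(−rT) = (134.5690 − 140.54) × 0.892593 = -5.3297
Short position value = −(long value) = S$5.33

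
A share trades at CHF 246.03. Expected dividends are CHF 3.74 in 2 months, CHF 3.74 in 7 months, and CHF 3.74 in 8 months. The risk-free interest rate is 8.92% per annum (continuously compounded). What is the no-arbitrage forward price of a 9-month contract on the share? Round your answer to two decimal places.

CHF 251.55

PV(dividends) I = 3.74·e^(−0.0892·2/12) + 3.74·e^(−0.0892·7/12) + 3.74·e^(−0.0892·8/12)
I = 3.6848 + 3.5504 + 3.5241 = 10.7593
F = (S − I)·e^(rT) = (246.03 − 10.7593) · e^(0.0892·9/12)
= 235.2707 · e^0.066900 = 235.2707 × 1.069189 = CHF 251.55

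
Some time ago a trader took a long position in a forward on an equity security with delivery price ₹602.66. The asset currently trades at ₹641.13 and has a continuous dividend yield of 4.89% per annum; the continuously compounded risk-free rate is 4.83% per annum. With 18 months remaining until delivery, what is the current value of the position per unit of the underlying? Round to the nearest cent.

₹35.24

Current fair forward for the remaining 18 months: F = S·e^((r − q)·T), (r − q) = 0.0483 − 0.0489 = -0.0006
F = 641.13 · e^(-0.0006 × 18/12) = 641.13 × 0.999100 = 640.5530
Value of long forward = (F − K)·e^(−rT) = (640.5530 − 602.66) · e^(−0.0483·18/12)
= 37.8930 × 0.930112 = 35.24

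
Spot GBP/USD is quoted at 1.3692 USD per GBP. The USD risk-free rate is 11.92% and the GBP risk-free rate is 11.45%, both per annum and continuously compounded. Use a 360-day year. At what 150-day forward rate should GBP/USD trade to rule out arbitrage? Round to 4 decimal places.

F = S·e^((r_USD − r_GBP)T) = 1.3692 · e^((0.1192 − 0.1145) × 150/360)
= 1.3692 · e^0.001958 = 1.3692 × 1.001960
F = 1.3719 USD per GBP

1.3719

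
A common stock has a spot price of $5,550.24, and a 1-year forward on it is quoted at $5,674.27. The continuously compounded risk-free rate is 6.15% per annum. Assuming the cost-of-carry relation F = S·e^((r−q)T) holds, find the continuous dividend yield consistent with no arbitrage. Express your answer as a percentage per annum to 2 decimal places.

3.94%

From F = S·e^((r−q)T): (r − q) = ln(F/S)/T
ln(5674.27/5550.24) = ln(1.022347) = 0.022101
(r − q) = 0.022101 / (12/12) = 0.022101
q = r − ln(F/S)/T = 0.0615 − 0.022101 = 0.039399
q = 3.94%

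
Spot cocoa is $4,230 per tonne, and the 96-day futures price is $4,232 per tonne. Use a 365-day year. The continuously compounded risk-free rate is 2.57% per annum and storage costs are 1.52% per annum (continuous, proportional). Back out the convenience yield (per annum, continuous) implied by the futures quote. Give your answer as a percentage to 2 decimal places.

3.91%

F = S·e^((r+u−y)T) ⇒ (r+u−y) = ln(F/S)/T
ln(4232/4230) = 0.000473; /T ⇒ 0.001798
y = r + u − ln(F/S)/T = 0.0257 + 0.0152 − 0.001798 = 0.039102
y = 3.91%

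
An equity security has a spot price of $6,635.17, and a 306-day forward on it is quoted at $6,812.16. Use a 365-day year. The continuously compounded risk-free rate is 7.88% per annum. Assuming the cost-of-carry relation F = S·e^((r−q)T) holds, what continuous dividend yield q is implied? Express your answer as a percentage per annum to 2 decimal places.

4.74%

From F = S·e^((r−q)T): (r − q) = ln(F/S)/T
ln(6812.16/6635.17) = ln(1.026675) = 0.026325
(r − q) = 0.026325 / (306/365) = 0.031401
q = r − ln(F/S)/T = 0.0788 − 0.031401 = 0.047399
q = 4.74%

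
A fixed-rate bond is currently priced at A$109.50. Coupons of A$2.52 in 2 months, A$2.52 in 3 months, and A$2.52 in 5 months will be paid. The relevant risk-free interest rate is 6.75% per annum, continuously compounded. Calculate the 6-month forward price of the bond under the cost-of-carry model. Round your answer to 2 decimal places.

PV(coupons) I = 2.52·e^(−0.0675·2/12) + 2.52·e^(−0.0675·3/12) + 2.52·e^(−0.0675·5/12)
I = 2.4918 + 2.4778 + 2.4501 = 7.4197
F = (S − I)·e^(rT) = (109.50 − 7.4197) · e^(0.0675·6/12)
= 102.0803 · e^0.033750 = 102.0803 × 1.034326 = A$105.58

A$105.58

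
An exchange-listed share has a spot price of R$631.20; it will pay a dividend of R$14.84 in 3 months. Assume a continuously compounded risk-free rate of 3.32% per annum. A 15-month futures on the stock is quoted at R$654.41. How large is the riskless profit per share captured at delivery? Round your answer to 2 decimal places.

R$11.81 per share

PV(dividends) I = 14.84·e^(−0.0332·3/12) = 14.7173
Fair futures F* = (S − I)·e^(rT) = (631.20 − 14.7173)·e^0.041500 = 616.4827 × 1.042373 = 642.6049
Market R$654.41 > fair 642.6049: forward overpriced → cash-and-carry (borrow at r, buy the stock and collect the dividends, short the forward).
Profit at T = |F_mkt − F*| = |654.41 − 642.6049| = R$11.81 per share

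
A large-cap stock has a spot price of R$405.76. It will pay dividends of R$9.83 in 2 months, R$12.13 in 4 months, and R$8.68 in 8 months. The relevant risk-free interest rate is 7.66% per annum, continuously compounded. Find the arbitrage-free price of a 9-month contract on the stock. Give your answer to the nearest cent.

PV(dividends) I = 9.83·e^(−0.0766·2/12) + 12.13·e^(−0.0766·4/12) + 8.68·e^(−0.0766·8/12)
I = 9.7053 + 11.8242 + 8.2479 = 29.7774
F = (S − I)·e^(rT) = (405.76 − 29.7774) · e^(0.0766·9/12)
= 375.9826 · e^0.057450 = 375.9826 × 1.059132 = R$398.22

R$398.22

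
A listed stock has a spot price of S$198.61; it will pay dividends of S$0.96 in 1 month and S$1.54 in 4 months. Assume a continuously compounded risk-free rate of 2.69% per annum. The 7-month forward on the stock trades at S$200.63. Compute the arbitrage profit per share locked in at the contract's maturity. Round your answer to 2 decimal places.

S$1.40 per share

PV(dividends) I = 0.96·e^(−0.0269·1/12) + 1.54·e^(−0.0269·4/12) = 2.4841
Fair forward F* = (S − I)·e^(rT) = (198.61 − 2.4841)·e^0.015692 = 196.1259 × 1.015816 = 199.2278
Market S$200.63 > fair 199.2278: forward overpriced → cash-and-carry (borrow at r, buy the stock and collect the dividends, short the forward).
Profit at T = |F_mkt − F*| = |200.63 − 199.2278| = S$1.40 per share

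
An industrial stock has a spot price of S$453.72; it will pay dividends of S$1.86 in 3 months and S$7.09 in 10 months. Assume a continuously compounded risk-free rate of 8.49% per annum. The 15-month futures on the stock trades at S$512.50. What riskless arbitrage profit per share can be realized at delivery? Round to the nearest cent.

S$17.35 per share

PV(dividends) I = 1.86·e^(−0.0849·3/12) + 7.09·e^(−0.0849·10/12) = 8.4267
Fair futures F* = (S − I)·e^(rT) = (453.72 − 8.4267)·e^0.106125 = 445.2933 × 1.111961 = 495.1488
Market S$512.50 > fair 495.1488: forward overpriced → cash-and-carry (borrow at r, buy the stock and collect the dividends, short the forward).
Profit at T = |F_mkt − F*| = |512.50 − 495.1488| = S$17.35 per share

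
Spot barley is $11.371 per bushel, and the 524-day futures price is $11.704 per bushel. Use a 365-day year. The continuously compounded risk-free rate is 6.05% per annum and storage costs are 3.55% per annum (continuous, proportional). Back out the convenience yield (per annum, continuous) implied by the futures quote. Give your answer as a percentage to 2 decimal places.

F = S·e^((r+u−y)T) ⇒ (r+u−y) = ln(F/S)/T
ln(11.704/11.371) = 0.028864; /T ⇒ 0.020106
y = r + u − ln(F/S)/T = 0.0605 + 0.0355 − 0.020106 = 0.075894
y = 7.59%

7.59%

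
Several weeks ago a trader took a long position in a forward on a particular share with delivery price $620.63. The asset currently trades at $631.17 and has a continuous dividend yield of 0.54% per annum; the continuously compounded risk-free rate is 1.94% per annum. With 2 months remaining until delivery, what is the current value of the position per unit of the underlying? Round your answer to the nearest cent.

$11.98

Current fair forward for the remaining 2 months: F = S·e^((r − q)·T), (r − q) = 0.0194 − 0.0054 = 0.0140
F = 631.17 · e^(0.0140 × 2/12) = 631.17 × 1.002336 = 632.6444
Value of long forward = (F − K)·e^(−rT) = (632.6444 − 620.63) · e^(−0.0194·2/12)
= 12.0144 × 0.996772 = 11.98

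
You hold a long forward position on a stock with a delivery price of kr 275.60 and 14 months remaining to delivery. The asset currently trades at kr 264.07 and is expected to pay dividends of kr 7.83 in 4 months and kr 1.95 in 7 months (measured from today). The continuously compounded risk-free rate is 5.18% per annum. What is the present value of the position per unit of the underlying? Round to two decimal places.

-kr 4.96

PV(remaining dividends) I = 7.83·e^(−0.0518·4/12) + 1.95·e^(−0.0518·7/12) = 9.5879
Current forward F = (S − I)·e^(rT) = (264.07 − 9.5879)·e^(0.0518·14/12) = 254.4821 × 1.062297 = 270.3356
Value (long) = (F − K)·e^(−rT) = (270.3356 − 275.60) × 0.941357 = -4.9557
Value = -kr 4.96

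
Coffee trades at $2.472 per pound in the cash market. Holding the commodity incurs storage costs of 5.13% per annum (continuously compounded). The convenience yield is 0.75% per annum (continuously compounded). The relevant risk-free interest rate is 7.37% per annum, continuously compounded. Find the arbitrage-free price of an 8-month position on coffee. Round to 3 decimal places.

Net carry = r + u − y = 0.0737 + 0.0513 − 0.0075 = 0.1175
F = S·e^((r+u−y)T) = 2.472 · e^(0.1175 × 8/12) = 2.472 · e^0.078333
= 2.472 × 1.081483 = $2.673 per pound

$2.673 per pound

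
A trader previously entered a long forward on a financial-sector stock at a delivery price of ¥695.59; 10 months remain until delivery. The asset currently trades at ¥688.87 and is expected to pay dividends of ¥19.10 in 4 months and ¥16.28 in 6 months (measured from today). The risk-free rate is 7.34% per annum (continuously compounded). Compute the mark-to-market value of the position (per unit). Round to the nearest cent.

PV(remaining dividends) I = 19.10·e^(−0.0734·4/12) + 16.28·e^(−0.0734·6/12) = 34.3317
Current forward F = (S − I)·e^(rT) = (688.87 − 34.3317)·e^(0.0734·10/12) = 654.5383 × 1.063076 = 695.8240
Value (long) = (F − K)·e^(−rT) = (695.8240 − 695.59) × 0.940666 = 0.2201
Value = ¥0.22

¥0.22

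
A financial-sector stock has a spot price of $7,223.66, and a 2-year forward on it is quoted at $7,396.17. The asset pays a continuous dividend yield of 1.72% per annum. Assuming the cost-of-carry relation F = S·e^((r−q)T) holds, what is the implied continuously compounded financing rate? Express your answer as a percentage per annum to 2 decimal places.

From F = S·e^((r−q)T): (r − q) = ln(F/S)/T
ln(7396.17/7223.66) = ln(1.023881) = 0.023600
(r − q) = 0.023600 / (2) = 0.011800
r = ln(F/S)/T + q = 0.011800 + 0.0172 = 0.029000
r = 2.90%

2.90%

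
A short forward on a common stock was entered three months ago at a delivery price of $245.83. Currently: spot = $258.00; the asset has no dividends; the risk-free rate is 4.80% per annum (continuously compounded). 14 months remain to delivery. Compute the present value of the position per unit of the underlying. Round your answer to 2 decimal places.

-$25.56

Current fair forward for the remaining 14 months: F = S·e^(r·T), r = 0.0480
F = 258.00 · e^(0.0480 × 14/12) = 258.00 × 1.057598 = 272.8603
Value of long forward = (F − K)·e^(−rT) = (272.8603 − 245.83) · e^(−0.0480·14/12)
= 27.0303 × 0.945539 = 25.56
Short position value = −(long value) = -$25.56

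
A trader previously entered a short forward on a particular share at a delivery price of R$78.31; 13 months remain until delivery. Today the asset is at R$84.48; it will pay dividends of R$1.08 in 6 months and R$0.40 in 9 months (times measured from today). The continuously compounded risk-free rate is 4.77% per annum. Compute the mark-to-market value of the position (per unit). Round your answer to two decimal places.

-R$8.67

PV(remaining dividends) I = 1.08·e^(−0.0477·6/12) + 0.40·e^(−0.0477·9/12) = 1.4405
Current forward F = (S − I)·e^(rT) = (84.48 − 1.4405)·e^(0.0477·13/12) = 83.0395 × 1.053033 = 87.4433
Value (long) = (F − K)·e^(−rT) = (87.4433 − 78.31) × 0.949637 = 8.6733
Short position value = −(long value) = -R$8.67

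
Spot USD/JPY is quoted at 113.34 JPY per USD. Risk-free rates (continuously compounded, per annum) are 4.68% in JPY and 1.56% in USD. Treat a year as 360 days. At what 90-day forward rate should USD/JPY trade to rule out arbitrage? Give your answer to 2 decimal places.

114.23

F = S·e^((r_JPY − r_USD)T) = 113.34 · e^((0.0468 − 0.0156) × 90/360)
= 113.34 · e^0.007800 = 113.34 × 1.007830
F = 114.23 JPY per USD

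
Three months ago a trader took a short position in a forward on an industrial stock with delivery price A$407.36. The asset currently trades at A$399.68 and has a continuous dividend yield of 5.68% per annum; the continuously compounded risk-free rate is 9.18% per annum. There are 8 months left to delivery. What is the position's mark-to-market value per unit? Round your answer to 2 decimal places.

Current fair forward for the remaining 8 months: F = S·e^((r − q)·T), (r − q) = 0.0918 − 0.0568 = 0.0350
F = 399.68 · e^(0.0350 × 8/12) = 399.68 × 1.023608 = 409.1156
Value of long forward = (F − K)·e^(−rT) = (409.1156 − 407.36) · e^(−0.0918·8/12)
= 1.7556 × 0.940635 = 1.65
Short position value = −(long value) = -A$1.65

-A$1.65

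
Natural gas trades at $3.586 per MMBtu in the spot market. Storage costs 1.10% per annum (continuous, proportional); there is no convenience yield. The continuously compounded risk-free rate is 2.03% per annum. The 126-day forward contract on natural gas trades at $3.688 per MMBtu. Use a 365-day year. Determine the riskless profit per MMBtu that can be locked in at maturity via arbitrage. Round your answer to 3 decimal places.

$0.063 per MMBtu

Fair forward: F* = S·e^(carry·T), with carry = (r + u) = 0.0203 + 0.0110 = 0.0313
F* = 3.586 · e^(0.0313 × 126/365) = 3.586 · e^0.010805 = 3.586 × 1.010864 = $3.6250
Market $3.688 > fair $3.6250: forward overpriced → cash-and-carry (buy spot, short the forward).
At maturity, profit = |F_mkt − F*| = |3.688 − 3.6250| = $0.063 per MMBtu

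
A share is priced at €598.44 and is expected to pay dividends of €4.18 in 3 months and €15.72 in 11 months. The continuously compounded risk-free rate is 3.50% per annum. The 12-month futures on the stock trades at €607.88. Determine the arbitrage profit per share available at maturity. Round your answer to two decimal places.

€8.18 per share

PV(dividends) I = 4.18·e^(−0.0350·3/12) + 15.72·e^(−0.0350·11/12) = 19.3672
Fair futures F* = (S − I)·e^(rT) = (598.44 − 19.3672)·e^0.035000 = 579.0728 × 1.035620 = 599.6994
Market €607.88 > fair 599.6994: forward overpriced → cash-and-carry (borrow at r, buy the stock and collect the dividends, short the forward).
Profit at T = |F_mkt − F*| = |607.88 − 599.6994| = €8.18 per share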